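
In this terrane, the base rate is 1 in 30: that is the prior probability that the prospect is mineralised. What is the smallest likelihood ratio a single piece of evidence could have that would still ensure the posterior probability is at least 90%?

Prior odds = (1/30)/(29/30) = 1/29.
Target odds = 0.9/0.1 = 9.
Required Bayes factor = 9 ÷ (1/29) = 261.

261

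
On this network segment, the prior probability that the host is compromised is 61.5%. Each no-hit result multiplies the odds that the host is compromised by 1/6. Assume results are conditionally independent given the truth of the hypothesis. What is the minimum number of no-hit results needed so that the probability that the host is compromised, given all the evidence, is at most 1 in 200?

Prior odds = 0.615/0.385 = 123/77.
Likelihood ratio per no-hit result = 1/6.
Target posterior odds = 0.005/0.995 = 1/199.
Require (1/6)ⁿ ≤ 1/199 ÷ (123/77) = 77/24477.
(1/6)³ = 1/216 is still above 77/24477 but (1/6)⁴ = 1/1296 is at or below it, so n = 4.

4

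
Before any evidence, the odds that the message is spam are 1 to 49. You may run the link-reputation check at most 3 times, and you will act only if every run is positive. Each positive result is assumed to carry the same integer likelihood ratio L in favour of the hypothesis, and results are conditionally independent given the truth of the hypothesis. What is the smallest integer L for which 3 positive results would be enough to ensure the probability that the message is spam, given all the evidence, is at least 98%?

Prior odds = 1/49.
Target odds = 0.98/0.02 = 49.
Need L³ ≥ 49 ÷ (1/49) = 2401.
13³ = 2197 < 2401 ≤ 2744 = 14³, so L = 14.

14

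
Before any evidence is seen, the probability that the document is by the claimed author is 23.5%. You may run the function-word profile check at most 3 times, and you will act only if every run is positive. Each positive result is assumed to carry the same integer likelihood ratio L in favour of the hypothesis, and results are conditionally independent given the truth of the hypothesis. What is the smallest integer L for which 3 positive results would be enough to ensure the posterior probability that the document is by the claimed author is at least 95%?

4

Prior odds = 0.235/0.765 = 47/153.
Target odds = 0.95/0.05 = 19.
Need L³ ≥ 19 ÷ (47/153) = 2907/47.
3³ = 27 < 2907/47 ≤ 64 = 4³, so L = 4.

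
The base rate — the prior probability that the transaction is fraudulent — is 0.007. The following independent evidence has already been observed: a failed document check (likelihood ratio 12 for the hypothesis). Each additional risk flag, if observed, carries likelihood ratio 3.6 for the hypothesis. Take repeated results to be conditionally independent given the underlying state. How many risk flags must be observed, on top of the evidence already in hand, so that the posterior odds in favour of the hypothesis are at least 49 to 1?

5

Prior odds = 0.007/0.993 = 7/993.
Bayes factor of the evidence already in hand = 12.
Odds after that evidence = (7/993) × 12 = 28/331.
Target odds = 49.
Need 3.6ⁿ ≥ 49 ÷ (28/331) = 579.25.
3.6⁴ = 167.9616 falls short of 579.25 but 3.6⁵ = 604.66176 reaches it, so n = 5.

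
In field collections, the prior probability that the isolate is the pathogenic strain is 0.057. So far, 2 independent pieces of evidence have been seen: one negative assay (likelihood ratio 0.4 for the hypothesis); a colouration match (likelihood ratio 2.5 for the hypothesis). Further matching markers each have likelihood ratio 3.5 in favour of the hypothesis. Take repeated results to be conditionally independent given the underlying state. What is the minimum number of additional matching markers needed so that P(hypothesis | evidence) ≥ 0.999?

Prior odds = 0.057/0.943 = 57/943.
Combined Bayes factor of the evidence already in hand = 0.4 × 2.5 = 1.
Odds after that evidence = (57/943) × 1 = 57/943.
Target odds = 0.999/0.001 = 999.
Need 3.5ⁿ ≥ 999 ÷ (57/943) = 314019/19.
3.5⁷ = 823543/128 falls short of 314019/19 but 3.5⁸ = 5764801/256 reaches it, so n = 8.

8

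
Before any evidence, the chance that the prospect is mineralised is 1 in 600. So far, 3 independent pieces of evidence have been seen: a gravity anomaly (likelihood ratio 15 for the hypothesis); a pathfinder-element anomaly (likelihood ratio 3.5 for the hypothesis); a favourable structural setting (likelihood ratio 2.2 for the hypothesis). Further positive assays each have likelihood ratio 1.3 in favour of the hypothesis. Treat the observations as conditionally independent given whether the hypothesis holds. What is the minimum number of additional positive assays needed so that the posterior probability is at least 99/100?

Prior odds = (1/600)/(599/600) = 1/599.
Combined Bayes factor of the evidence already in hand = 15 × 3.5 × 2.2 = 115.5.
Odds after that evidence = (1/599) × 115.5 = 231/1198.
Target odds = 0.99/0.01 = 99.
Need 1.3ⁿ ≥ 99 ÷ (231/1198) = 3594/7.
1.3²³ ≈417.539 falls short of 3594/7 but 1.3²⁴ ≈542.801 reaches it, so n = 24.

24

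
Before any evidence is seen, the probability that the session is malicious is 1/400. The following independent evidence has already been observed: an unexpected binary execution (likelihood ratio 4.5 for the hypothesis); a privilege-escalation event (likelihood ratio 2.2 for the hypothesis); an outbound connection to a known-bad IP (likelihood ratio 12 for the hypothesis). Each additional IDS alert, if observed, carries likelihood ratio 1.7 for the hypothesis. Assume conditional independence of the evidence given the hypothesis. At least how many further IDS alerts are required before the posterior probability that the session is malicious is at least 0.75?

Prior odds = 0.0025/0.9975 = 1/399.
Combined Bayes factor of the evidence already in hand = 4.5 × 2.2 × 12 = 118.8.
Odds after that evidence = (1/399) × 118.8 = 198/665.
Target odds = 0.75/0.25 = 3.
Need 1.7ⁿ ≥ 3 ÷ (198/665) = 665/66.
1.7⁴ = 8.3521 falls short of 665/66 but 1.7⁵ = 1419857/100000 reaches it, so n = 5.

5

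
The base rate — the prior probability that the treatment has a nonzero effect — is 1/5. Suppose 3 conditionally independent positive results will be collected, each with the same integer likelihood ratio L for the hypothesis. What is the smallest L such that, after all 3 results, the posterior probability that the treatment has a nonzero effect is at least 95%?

Prior odds = 0.2/0.8 = 0.25.
Target odds = 0.95/0.05 = 19.
Need L³ ≥ 19 ÷ 0.25 = 76.
4³ = 64 < 76 ≤ 125 = 5³, so L = 5.

5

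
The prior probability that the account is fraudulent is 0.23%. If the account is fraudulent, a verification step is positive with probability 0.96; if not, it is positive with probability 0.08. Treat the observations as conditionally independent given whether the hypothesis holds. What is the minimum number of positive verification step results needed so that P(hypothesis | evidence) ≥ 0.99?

5

Prior odds: 0.0023 ÷ 0.9977 = 23/9977.
Likelihood ratio of a positive = 0.96/0.08 = 12.
Target odds: 0.99 ÷ 0.01 = 99.
Need (23/9977) × 12ⁿ ≥ 99, i.e. 12ⁿ ≥ 987723/23.
12⁴ = 20736 falls short of 987723/23 but 12⁵ = 248832 reaches it, so n = 5.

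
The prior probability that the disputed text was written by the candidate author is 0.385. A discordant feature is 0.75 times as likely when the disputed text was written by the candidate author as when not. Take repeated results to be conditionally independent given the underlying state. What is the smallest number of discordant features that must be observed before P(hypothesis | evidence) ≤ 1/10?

Prior odds: 0.385 ÷ 0.615 = 77/123.
Likelihood ratio per discordant feature = 0.75.
Target odds: 0.1 ÷ 0.9 = 1/9.
Require 0.75ⁿ ≤ 1/9 ÷ (77/123) = 41/231.
0.75⁶ = 729/4096 is still above 41/231 but 0.75⁷ = 2187/16384 is at or below it, so n = 7.

7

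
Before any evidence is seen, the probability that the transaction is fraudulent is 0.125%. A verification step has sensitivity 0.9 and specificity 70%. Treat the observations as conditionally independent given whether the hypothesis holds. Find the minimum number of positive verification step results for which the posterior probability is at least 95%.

Prior odds = 0.00125/0.99875 = 1/799.
False-positive rate = 1 − 0.7 = 0.3; likelihood ratio of a positive = 0.9/0.3 = 3.
Target odds: 0.95 ÷ 0.05 = 19.
Require 3ⁿ ≥ 19 ÷ (1/799) = 15181.
3⁸ = 6561 falls short of 15181 but 3⁹ = 19683 reaches it, so n = 9.

9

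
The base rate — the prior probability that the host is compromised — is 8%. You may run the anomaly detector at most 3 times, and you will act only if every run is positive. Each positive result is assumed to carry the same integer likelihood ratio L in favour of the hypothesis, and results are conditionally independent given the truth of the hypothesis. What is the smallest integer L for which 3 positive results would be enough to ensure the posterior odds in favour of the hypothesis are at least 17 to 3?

5

Prior odds = 0.08/0.92 = 2/23.
Target odds = 17/3.
Need L³ ≥ 17/3 ÷ (2/23) = 391/6.
4³ = 64 < 391/6 ≤ 125 = 5³, so L = 5.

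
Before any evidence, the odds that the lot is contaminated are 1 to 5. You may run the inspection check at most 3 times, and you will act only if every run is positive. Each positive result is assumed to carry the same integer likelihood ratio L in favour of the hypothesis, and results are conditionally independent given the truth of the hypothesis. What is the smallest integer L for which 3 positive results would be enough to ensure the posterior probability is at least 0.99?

Prior odds = 0.2.
Target odds = 0.99/0.01 = 99.
Need L³ ≥ 99 ÷ 0.2 = 495.
7³ = 343 < 495 ≤ 512 = 8³, so L = 8.

8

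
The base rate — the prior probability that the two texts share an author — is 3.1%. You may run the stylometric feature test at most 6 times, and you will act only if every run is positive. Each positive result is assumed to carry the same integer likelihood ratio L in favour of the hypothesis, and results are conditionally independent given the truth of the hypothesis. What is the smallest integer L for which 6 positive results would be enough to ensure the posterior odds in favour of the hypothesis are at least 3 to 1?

Prior odds = 0.031/0.969 = 31/969.
Target odds = 3.
Need L⁶ ≥ 3 ÷ (31/969) = 2907/31.
2⁶ = 64 < 2907/31 ≤ 729 = 3⁶, so L = 3.

3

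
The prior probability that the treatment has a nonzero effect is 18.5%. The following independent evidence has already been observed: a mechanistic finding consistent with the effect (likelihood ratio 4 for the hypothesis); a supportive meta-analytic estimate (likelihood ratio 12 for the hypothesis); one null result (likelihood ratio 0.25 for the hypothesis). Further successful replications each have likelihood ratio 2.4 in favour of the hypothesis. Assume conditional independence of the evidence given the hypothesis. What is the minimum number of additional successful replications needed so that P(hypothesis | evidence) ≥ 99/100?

Prior odds = 0.185/0.815 = 37/163.
Combined Bayes factor of the evidence already in hand = 4 × 12 × 0.25 = 12.
Odds after that evidence = (37/163) × 12 = 444/163.
Target odds = 0.99/0.01 = 99.
Need 2.4ⁿ ≥ 99 ÷ (444/163) = 5379/148.
2.4⁴ = 33.1776 falls short of 5379/148 but 2.4⁵ = 79.62624 reaches it, so n = 5.

5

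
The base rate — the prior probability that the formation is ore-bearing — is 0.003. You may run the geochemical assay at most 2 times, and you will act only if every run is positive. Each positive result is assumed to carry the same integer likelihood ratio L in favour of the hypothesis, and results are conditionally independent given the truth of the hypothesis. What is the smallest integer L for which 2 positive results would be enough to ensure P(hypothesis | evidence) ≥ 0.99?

Prior odds = 0.003/0.997 = 3/997.
Target odds = 0.99/0.01 = 99.
Need L² ≥ 99 ÷ (3/997) = 32901.
181² = 32761 < 32901 ≤ 33124 = 182², so L = 182.

182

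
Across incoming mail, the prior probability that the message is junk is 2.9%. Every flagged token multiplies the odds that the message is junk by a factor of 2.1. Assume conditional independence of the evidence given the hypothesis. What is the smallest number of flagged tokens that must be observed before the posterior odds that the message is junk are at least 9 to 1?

Prior odds = 0.029/0.971 = 29/971.
Likelihood ratio per flagged token = 2.1.
Target odds = 9.
Require 2.1ⁿ ≥ 9 ÷ (29/971) = 8739/29.
2.1⁷ ≈180.109 falls short of 8739/29 but 2.1⁸ ≈378.229 reaches it, so n = 8.

8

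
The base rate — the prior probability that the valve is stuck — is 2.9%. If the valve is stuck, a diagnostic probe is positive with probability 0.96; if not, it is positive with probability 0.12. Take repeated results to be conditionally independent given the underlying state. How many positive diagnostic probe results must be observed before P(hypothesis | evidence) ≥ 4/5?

Prior odds = 0.029/0.971 = 29/971.
Likelihood ratio of a positive = 0.96/0.12 = 8.
Target posterior odds = 0.8/0.2 = 4.
Require 8ⁿ ≥ 4 ÷ (29/971) = 3884/29.
8² = 64 falls short of 3884/29 but 8³ = 512 reaches it, so n = 3.

3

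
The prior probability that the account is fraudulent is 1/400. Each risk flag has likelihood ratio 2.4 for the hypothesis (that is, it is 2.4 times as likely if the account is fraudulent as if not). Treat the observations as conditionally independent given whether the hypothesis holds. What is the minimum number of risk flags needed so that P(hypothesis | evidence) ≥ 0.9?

Prior odds = 0.0025/0.9975 = 1/399.
Likelihood ratio per risk flag = 2.4.
Target posterior odds = 0.9/0.1 = 9.
Need (1/399) × 2.4ⁿ ≥ 9, i.e. 2.4ⁿ ≥ 3591.
2.4⁹ ≈2641.81 falls short of 3591 but 2.4¹⁰ ≈6340.34 reaches it, so n = 10.

10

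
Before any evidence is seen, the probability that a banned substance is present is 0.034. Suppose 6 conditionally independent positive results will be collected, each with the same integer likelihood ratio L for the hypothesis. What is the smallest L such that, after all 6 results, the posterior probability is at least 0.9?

3

Prior odds = 0.034/0.966 = 17/483.
Target odds = 0.9/0.1 = 9.
Need L⁶ ≥ 9 ÷ (17/483) = 4347/17.
2⁶ = 64 < 4347/17 ≤ 729 = 3⁶, so L = 3.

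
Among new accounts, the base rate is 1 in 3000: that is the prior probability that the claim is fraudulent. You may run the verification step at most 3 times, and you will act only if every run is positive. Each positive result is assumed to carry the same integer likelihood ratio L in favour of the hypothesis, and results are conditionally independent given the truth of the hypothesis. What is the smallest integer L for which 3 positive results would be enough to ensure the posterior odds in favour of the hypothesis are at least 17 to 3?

Prior odds = (1/3000)/(2999/3000) = 1/2999.
Target odds = 17/3.
Need L³ ≥ 17/3 ÷ (1/2999) = 50983/3.
25³ = 15625 < 50983/3 ≤ 17576 = 26³, so L = 26.

26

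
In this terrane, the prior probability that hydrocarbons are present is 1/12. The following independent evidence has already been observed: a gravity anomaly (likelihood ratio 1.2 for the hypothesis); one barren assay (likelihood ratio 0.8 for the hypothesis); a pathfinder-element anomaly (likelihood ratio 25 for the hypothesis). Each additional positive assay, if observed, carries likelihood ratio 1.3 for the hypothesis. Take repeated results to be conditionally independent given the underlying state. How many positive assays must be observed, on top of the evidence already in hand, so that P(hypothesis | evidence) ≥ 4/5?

3

Prior odds = (1/12)/(11/12) = 1/11.
Combined Bayes factor of the evidence already in hand = 1.2 × 0.8 × 25 = 24.
Odds after that evidence = (1/11) × 24 = 24/11.
Target odds = 0.8/0.2 = 4.
Need 1.3ⁿ ≥ 4 ÷ (24/11) = 11/6.
1.3² = 1.69 falls short of 11/6 but 1.3³ = 2.197 reaches it, so n = 3.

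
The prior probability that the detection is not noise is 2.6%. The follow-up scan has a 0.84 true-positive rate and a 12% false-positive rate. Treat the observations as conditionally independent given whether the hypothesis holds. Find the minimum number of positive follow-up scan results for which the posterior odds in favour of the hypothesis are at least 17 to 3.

3

Prior odds = 0.026/0.974 = 13/487.
Likelihood ratio of a positive result = 0.84/0.12 = 7.
Target odds = 17/3.
Require 7ⁿ ≥ 17/3 ÷ (13/487) = 8279/39.
7² = 49 falls short of 8279/39 but 7³ = 343 reaches it, so n = 3.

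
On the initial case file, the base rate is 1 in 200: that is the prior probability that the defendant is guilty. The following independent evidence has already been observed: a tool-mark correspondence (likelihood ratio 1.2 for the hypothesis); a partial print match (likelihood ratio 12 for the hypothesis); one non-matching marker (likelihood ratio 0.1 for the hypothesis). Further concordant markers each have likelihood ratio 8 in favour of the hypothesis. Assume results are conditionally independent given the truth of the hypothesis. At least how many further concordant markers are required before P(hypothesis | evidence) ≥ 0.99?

5

Prior odds = 0.005/0.995 = 1/199.
Combined Bayes factor of the evidence already in hand = 1.2 × 12 × 0.1 = 1.44.
Odds after that evidence = (1/199) × 1.44 = 36/4975.
Target odds = 0.99/0.01 = 99.
Need 8ⁿ ≥ 99 ÷ (36/4975) = 13681.25.
8⁴ = 4096 falls short of 13681.25 but 8⁵ = 32768 reaches it, so n = 5.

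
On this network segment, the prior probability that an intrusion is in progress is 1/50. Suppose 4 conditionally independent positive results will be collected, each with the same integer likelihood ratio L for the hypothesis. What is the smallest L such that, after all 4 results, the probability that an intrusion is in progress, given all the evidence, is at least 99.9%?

Prior odds = 0.02/0.98 = 1/49.
Target odds = 0.999/0.001 = 999.
Need L⁴ ≥ 999 ÷ (1/49) = 48951.
14⁴ = 38416 < 48951 ≤ 50625 = 15⁴, so L = 15.

15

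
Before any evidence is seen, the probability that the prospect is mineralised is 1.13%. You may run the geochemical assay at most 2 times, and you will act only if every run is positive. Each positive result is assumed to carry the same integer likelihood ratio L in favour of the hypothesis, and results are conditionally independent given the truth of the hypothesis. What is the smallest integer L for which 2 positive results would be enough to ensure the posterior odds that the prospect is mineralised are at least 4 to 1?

Prior odds = 0.0113/0.9887 = 113/9887.
Target odds = 4.
Need L² ≥ 4 ÷ (113/9887) = 39548/113.
18² = 324 < 39548/113 ≤ 361 = 19², so L = 19.

19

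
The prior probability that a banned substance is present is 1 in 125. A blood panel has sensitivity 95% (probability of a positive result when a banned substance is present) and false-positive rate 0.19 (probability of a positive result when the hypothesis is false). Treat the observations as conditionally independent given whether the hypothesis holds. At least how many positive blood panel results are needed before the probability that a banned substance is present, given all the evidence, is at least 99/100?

Prior odds: 0.008 ÷ 0.992 = 1/124.
Likelihood ratio of a positive result = 0.95/0.19 = 5.
Target posterior odds = 0.99/0.01 = 99.
Need (1/124) × 5ⁿ ≥ 99, i.e. 5ⁿ ≥ 12276.
5⁵ = 3125 falls short of 12276 but 5⁶ = 15625 reaches it, so n = 6.

6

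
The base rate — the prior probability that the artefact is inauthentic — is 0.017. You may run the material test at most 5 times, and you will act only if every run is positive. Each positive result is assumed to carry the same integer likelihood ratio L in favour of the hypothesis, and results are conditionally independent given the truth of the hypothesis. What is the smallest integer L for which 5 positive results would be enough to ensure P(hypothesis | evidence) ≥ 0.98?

5

Prior odds = 0.017/0.983 = 17/983.
Target odds = 0.98/0.02 = 49.
Need L⁵ ≥ 49 ÷ (17/983) = 48167/17.
4⁵ = 1024 < 48167/17 ≤ 3125 = 5⁵, so L = 5.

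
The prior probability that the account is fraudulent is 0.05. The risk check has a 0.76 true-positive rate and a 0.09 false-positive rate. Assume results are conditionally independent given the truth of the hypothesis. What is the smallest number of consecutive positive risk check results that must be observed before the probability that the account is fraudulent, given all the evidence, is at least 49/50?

Prior odds: 0.05 ÷ 0.95 = 1/19.
Likelihood ratio of a positive result = 0.76/0.09 = 76/9.
Target odds: 0.98 ÷ 0.02 = 49.
Need (1/19) × (76/9)ⁿ ≥ 49, i.e. (76/9)ⁿ ≥ 931.
(76/9)³ = 438976/729 falls short of 931 but (76/9)⁴ = 33362176/6561 reaches it, so n = 4.

4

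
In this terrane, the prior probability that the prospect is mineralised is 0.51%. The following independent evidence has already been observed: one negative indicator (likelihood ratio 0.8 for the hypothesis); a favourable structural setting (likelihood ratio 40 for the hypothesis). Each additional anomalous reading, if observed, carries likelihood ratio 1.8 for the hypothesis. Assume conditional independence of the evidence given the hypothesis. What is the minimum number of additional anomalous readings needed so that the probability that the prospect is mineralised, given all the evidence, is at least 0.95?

9

Prior odds = 0.0051/0.9949 = 51/9949.
Combined Bayes factor of the evidence already in hand = 0.8 × 40 = 32.
Odds after that evidence = (51/9949) × 32 = 1632/9949.
Target odds = 0.95/0.05 = 19.
Need 1.8ⁿ ≥ 19 ÷ (1632/9949) = 189031/1632.
1.8⁸ = 43046721/390625 falls short of 189031/1632 but 1.8⁹ = 387420489/1953125 reaches it, so n = 9.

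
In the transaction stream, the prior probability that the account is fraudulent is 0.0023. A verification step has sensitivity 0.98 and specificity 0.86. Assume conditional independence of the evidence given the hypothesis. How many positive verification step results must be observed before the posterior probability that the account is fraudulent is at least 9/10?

Prior odds = 0.0023/0.9977 = 23/9977.
False-positive rate = 1 − 0.86 = 0.14; likelihood ratio of a positive = 0.98/0.14 = 7.
Target posterior odds = 0.9/0.1 = 9.
Require 7ⁿ ≥ 9 ÷ (23/9977) = 89793/23.
7⁴ = 2401 falls short of 89793/23 but 7⁵ = 16807 reaches it, so n = 5.

5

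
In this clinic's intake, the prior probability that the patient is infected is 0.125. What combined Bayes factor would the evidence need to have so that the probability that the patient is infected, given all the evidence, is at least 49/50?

Prior odds = 0.125/0.875 = 1/7.
Target odds = 0.98/0.02 = 49.
Required Bayes factor = 49 ÷ (1/7) = 343.

343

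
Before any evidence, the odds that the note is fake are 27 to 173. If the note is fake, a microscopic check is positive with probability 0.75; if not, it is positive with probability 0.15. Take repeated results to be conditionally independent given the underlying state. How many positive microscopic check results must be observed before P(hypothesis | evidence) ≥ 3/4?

2

Prior odds = 27/173.
Likelihood ratio of a positive = 0.75/0.15 = 5.
Target posterior odds = 0.75/0.25 = 3.
Need (27/173) × 5ⁿ ≥ 3, i.e. 5ⁿ ≥ 173/9.
5¹ = 5 falls short of 173/9 but 5² = 25 reaches it, so n = 2.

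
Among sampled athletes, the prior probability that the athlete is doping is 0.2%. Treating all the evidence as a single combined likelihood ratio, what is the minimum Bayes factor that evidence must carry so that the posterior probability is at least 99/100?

49401

Prior odds = 0.002/0.998 = 1/499.
Target odds = 0.99/0.01 = 99.
Required Bayes factor = 99 ÷ (1/499) = 49401.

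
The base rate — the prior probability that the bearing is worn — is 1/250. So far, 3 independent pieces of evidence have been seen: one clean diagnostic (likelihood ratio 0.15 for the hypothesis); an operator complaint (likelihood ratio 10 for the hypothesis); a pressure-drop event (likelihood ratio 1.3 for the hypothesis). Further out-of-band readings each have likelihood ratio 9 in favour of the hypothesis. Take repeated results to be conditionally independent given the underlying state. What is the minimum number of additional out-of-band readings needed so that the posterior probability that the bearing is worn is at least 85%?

Prior odds = 0.004/0.996 = 1/249.
Combined Bayes factor of the evidence already in hand = 0.15 × 10 × 1.3 = 1.95.
Odds after that evidence = (1/249) × 1.95 = 13/1660.
Target odds = 0.85/0.15 = 17/3.
Need 9ⁿ ≥ 17/3 ÷ (13/1660) = 28220/39.
9² = 81 falls short of 28220/39 but 9³ = 729 reaches it, so n = 3.

3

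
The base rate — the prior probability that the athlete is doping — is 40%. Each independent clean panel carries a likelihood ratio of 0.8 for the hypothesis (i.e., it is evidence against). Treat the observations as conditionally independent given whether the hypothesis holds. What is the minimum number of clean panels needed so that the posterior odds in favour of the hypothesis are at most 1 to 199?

22

Prior odds = 0.4/0.6 = 2/3.
Likelihood ratio per clean panel = 0.8.
Target odds = 1/199.
Require 0.8ⁿ ≤ 1/199 ÷ (2/3) = 3/398.
0.8²¹ ≈0.00922337 is still above 3/398 but 0.8²² ≈0.0073787 is at or below it, so n = 22.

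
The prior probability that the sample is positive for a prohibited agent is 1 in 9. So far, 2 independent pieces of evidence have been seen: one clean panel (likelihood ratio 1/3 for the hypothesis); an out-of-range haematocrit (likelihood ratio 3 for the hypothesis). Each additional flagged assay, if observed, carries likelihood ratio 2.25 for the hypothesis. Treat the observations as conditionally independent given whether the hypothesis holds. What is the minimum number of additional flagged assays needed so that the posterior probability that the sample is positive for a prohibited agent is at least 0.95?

7

Prior odds = (1/9)/(8/9) = 0.125.
Combined Bayes factor of the evidence already in hand = (1/3) × 3 = 1.
Odds after that evidence = 0.125 × 1 = 0.125.
Target odds = 0.95/0.05 = 19.
Need 2.25ⁿ ≥ 19 ÷ 0.125 = 152.
2.25⁶ = 531441/4096 falls short of 152 but 2.25⁷ = 4782969/16384 reaches it, so n = 7.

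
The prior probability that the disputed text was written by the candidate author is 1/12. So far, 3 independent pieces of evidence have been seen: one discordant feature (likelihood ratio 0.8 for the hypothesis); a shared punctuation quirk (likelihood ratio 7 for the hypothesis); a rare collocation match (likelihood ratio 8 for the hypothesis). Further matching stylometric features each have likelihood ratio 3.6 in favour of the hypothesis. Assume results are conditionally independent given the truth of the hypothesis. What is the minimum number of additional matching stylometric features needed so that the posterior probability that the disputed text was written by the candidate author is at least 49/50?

2

Prior odds = (1/12)/(11/12) = 1/11.
Combined Bayes factor of the evidence already in hand = 0.8 × 7 × 8 = 44.8.
Odds after that evidence = (1/11) × 44.8 = 224/55.
Target odds = 0.98/0.02 = 49.
Need 3.6ⁿ ≥ 49 ÷ (224/55) = 12.03125.
3.6¹ = 3.6 falls short of 12.03125 but 3.6² = 12.96 reaches it, so n = 2.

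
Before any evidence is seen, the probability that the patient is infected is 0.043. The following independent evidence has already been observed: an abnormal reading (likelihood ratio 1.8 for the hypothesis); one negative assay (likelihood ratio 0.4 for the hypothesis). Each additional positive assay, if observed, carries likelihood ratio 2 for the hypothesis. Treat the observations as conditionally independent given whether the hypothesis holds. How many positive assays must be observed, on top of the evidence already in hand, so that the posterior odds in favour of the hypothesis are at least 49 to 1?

Prior odds = 0.043/0.957 = 43/957.
Combined Bayes factor of the evidence already in hand = 1.8 × 0.4 = 0.72.
Odds after that evidence = (43/957) × 0.72 = 258/7975.
Target odds = 49.
Need 2ⁿ ≥ 49 ÷ (258/7975) = 390775/258.
2¹⁰ = 1024 falls short of 390775/258 but 2¹¹ = 2048 reaches it, so n = 11.

11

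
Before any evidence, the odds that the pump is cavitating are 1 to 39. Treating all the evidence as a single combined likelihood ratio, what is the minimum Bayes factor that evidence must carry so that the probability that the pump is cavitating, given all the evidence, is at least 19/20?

Prior odds = 1/39.
Target odds = 0.95/0.05 = 19.
Required Bayes factor = 19 ÷ (1/39) = 741.

741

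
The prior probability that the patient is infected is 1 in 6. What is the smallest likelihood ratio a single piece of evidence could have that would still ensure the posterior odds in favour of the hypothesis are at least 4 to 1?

20

Prior odds = (1/6)/(5/6) = 0.2.
Target odds = 4.
Required Bayes factor = 4 ÷ 0.2 = 20.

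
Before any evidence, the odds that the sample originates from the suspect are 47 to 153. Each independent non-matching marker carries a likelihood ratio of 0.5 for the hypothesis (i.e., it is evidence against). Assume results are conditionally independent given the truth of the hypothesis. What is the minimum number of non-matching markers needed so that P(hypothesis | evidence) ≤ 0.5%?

6

Prior odds = 47/153.
Likelihood ratio per non-matching marker = 0.5.
Target odds: 0.005 ÷ 0.995 = 1/199.
Require 0.5ⁿ ≤ 1/199 ÷ (47/153) = 153/9353.
0.5⁵ = 0.03125 is still above 153/9353 but 0.5⁶ = 0.015625 is at or below it, so n = 6.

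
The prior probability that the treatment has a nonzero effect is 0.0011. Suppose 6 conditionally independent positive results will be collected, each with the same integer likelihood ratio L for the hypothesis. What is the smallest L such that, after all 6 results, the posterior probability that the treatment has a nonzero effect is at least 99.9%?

10

Prior odds = 0.0011/0.9989 = 11/9989.
Target odds = 0.999/0.001 = 999.
Need L⁶ ≥ 999 ÷ (11/9989) = 9979011/11.
9⁶ = 531441 < 9979011/11 ≤ 1000000 = 10⁶, so L = 10.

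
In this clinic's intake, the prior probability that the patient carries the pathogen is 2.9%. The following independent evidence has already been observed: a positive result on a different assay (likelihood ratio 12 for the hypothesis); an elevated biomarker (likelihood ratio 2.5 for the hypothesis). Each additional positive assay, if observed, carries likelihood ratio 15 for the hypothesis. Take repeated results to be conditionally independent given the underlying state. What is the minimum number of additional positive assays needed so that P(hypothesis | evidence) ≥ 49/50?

2

Prior odds = 0.029/0.971 = 29/971.
Combined Bayes factor of the evidence already in hand = 12 × 2.5 = 30.
Odds after that evidence = (29/971) × 30 = 870/971.
Target odds = 0.98/0.02 = 49.
Need 15ⁿ ≥ 49 ÷ (870/971) = 47579/870.
15¹ = 15 falls short of 47579/870 but 15² = 225 reaches it, so n = 2.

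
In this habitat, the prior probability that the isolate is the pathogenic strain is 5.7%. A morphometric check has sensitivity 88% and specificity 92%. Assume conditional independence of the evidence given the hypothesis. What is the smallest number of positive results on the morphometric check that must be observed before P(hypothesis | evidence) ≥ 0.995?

Prior odds: 0.057 ÷ 0.943 = 57/943.
False-positive rate = 1 − 0.92 = 0.08; likelihood ratio of a positive = 0.88/0.08 = 11.
Target posterior odds = 0.995/0.005 = 199.
Require 11ⁿ ≥ 199 ÷ (57/943) = 187657/57.
11³ = 1331 falls short of 187657/57 but 11⁴ = 14641 reaches it, so n = 4.

4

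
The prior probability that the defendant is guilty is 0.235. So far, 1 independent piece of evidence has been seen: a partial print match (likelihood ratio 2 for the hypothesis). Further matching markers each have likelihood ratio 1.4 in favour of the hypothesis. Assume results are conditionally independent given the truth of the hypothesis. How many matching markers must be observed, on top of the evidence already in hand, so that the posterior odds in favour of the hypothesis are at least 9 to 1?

8

Prior odds = 0.235/0.765 = 47/153.
Bayes factor of the evidence already in hand = 2.
Odds after that evidence = (47/153) × 2 = 94/153.
Target odds = 9.
Need 1.4ⁿ ≥ 9 ÷ (94/153) = 1377/94.
1.4⁷ = 823543/78125 falls short of 1377/94 but 1.4⁸ = 5764801/390625 reaches it, so n = 8.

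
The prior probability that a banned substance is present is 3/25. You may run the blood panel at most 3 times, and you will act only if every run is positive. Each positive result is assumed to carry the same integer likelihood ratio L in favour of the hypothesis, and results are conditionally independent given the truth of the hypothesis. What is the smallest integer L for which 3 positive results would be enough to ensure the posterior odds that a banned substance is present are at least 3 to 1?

3

Prior odds = 0.12/0.88 = 3/22.
Target odds = 3.
Need L³ ≥ 3 ÷ (3/22) = 22.
2³ = 8 < 22 ≤ 27 = 3³, so L = 3.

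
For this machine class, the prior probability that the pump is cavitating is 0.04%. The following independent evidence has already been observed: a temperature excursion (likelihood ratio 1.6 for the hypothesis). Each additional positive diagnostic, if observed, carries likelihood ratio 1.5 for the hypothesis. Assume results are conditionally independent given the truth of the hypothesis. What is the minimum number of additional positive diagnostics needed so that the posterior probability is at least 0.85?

Prior odds = 0.0004/0.9996 = 1/2499.
Bayes factor of the evidence already in hand = 1.6.
Odds after that evidence = (1/2499) × 1.6 = 8/12495.
Target odds = 0.85/0.15 = 17/3.
Need 1.5ⁿ ≥ 17/3 ÷ (8/12495) = 8850.625.
1.5²² ≈7481.83 falls short of 8850.625 but 1.5²³ ≈11222.7 reaches it, so n = 23.

23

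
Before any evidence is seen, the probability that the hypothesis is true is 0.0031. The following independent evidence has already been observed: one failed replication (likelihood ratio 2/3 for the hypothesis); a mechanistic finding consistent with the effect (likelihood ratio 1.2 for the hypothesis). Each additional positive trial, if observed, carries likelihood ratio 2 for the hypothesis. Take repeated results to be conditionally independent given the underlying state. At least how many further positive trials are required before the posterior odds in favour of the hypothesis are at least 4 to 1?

Prior odds = 0.0031/0.9969 = 31/9969.
Combined Bayes factor of the evidence already in hand = (2/3) × 1.2 = 0.8.
Odds after that evidence = (31/9969) × 0.8 = 124/49845.
Target odds = 4.
Need 2ⁿ ≥ 4 ÷ (124/49845) = 49845/31.
2¹⁰ = 1024 falls short of 49845/31 but 2¹¹ = 2048 reaches it, so n = 11.

11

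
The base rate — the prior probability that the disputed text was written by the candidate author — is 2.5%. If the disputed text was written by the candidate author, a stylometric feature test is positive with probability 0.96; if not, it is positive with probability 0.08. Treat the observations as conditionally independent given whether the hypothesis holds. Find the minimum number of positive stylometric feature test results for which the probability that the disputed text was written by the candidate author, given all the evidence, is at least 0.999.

Prior odds = 0.025/0.975 = 1/39.
Likelihood ratio of a positive = 0.96/0.08 = 12.
Target posterior odds = 0.999/0.001 = 999.
Need (1/39) × 12ⁿ ≥ 999, i.e. 12ⁿ ≥ 38961.
12⁴ = 20736 falls short of 38961 but 12⁵ = 248832 reaches it, so n = 5.

5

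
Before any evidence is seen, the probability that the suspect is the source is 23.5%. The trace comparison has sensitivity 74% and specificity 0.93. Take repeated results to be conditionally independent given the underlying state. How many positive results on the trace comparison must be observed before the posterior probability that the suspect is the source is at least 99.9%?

4

Prior odds = 0.235/0.765 = 47/153.
False-positive rate = 1 − 0.93 = 0.07; likelihood ratio of a positive = 0.74/0.07 = 74/7.
Target posterior odds = 0.999/0.001 = 999.
Require (74/7)ⁿ ≥ 999 ÷ (47/153) = 152847/47.
(74/7)³ = 405224/343 falls short of 152847/47 but (74/7)⁴ = 29986576/2401 reaches it, so n = 4.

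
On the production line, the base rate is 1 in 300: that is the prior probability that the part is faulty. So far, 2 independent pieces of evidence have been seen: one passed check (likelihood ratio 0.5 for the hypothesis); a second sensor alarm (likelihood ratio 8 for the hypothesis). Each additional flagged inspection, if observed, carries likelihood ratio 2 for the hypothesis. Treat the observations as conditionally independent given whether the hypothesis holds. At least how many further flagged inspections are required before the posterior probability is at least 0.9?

10

Prior odds = (1/300)/(299/300) = 1/299.
Combined Bayes factor of the evidence already in hand = 0.5 × 8 = 4.
Odds after that evidence = (1/299) × 4 = 4/299.
Target odds = 0.9/0.1 = 9.
Need 2ⁿ ≥ 9 ÷ (4/299) = 672.75.
2⁹ = 512 falls short of 672.75 but 2¹⁰ = 1024 reaches it, so n = 10.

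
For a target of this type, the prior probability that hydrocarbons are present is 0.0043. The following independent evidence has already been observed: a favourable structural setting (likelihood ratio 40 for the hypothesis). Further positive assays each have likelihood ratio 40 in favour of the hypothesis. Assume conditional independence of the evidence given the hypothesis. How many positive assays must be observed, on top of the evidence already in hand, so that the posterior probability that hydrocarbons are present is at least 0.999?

3

Prior odds = 0.0043/0.9957 = 43/9957.
Bayes factor of the evidence already in hand = 40.
Odds after that evidence = (43/9957) × 40 = 1720/9957.
Target odds = 0.999/0.001 = 999.
Need 40ⁿ ≥ 999 ÷ (1720/9957) = 9947043/1720.
40² = 1600 falls short of 9947043/1720 but 40³ = 64000 reaches it, so n = 3.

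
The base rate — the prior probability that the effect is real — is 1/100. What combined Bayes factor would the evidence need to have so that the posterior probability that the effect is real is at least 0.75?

Prior odds = 0.01/0.99 = 1/99.
Target odds = 0.75/0.25 = 3.
Required Bayes factor = 3 ÷ (1/99) = 297.

297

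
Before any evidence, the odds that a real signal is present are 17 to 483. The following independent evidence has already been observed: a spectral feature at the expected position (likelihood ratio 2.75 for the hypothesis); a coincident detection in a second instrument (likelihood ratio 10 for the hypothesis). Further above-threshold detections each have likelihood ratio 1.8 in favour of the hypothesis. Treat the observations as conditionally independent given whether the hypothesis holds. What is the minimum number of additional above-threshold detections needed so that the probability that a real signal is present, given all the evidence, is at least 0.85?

Prior odds = 17/483.
Combined Bayes factor of the evidence already in hand = 2.75 × 10 = 27.5.
Odds after that evidence = (17/483) × 27.5 = 935/966.
Target odds = 0.85/0.15 = 17/3.
Need 1.8ⁿ ≥ 17/3 ÷ (935/966) = 322/55.
1.8³ = 5.832 falls short of 322/55 but 1.8⁴ = 10.4976 reaches it, so n = 4.

4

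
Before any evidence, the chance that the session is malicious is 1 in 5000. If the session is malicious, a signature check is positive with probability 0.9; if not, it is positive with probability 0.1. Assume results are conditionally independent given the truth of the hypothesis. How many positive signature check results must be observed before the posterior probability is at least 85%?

Prior odds: 0.0002 ÷ 0.9998 = 1/4999.
Likelihood ratio of a positive = 0.9/0.1 = 9.
Target odds: 0.85 ÷ 0.15 = 17/3.
Need (1/4999) × 9ⁿ ≥ 17/3, i.e. 9ⁿ ≥ 84983/3.
9⁴ = 6561 falls short of 84983/3 but 9⁵ = 59049 reaches it, so n = 5.

5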